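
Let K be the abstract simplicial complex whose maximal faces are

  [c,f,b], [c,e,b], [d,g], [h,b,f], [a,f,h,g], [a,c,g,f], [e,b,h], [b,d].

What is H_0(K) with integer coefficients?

H_0 = Z.

Fix the vertex order a < b < c < d < e < f < g < h and write every simplex with vertices in increasing order. Then dim K = 3 and the simplices of K are:

  0-simplices (8): a, b, c, d, e, f, g, h
  1-simplices (17): ac, af, ag, ah, bc, bd, be, bf, bh, ce, cf, cg, dg, eh, fg, fh, gh
  2-simplices (11): acf, acg, afg, afh, agh, bce, bcf, beh, bfh, cfg, fgh
  3-simplices (2): acfg, afgh

Hence C_0 ≅ Z^8, C_1 ≅ Z^17, C_2 ≅ Z^11, C_3 ≅ Z^2.

Boundary ∂_1: C_1 → C_0 sends each edge [p,q] (with p < q) to q − p.
The resulting 8×17 matrix has rank 7, and its Smith normal form has invariant factors (1,1,1,1,1,1,1).

The boundary map ∂_2: C_2 → C_1 sends each 2-simplex [p,q,r] to [q,r] − [p,r] + [p,q]. For instance
  ∂fgh = gh − fh + fg,
  ∂beh = eh − bh + be.
The resulting 17×11 matrix has rank 9, and its Smith normal form has invariant factors (1,1,1,1,1,1,1,1,1).

The boundary map ∂_3: C_3 → C_2 sends each 3-simplex σ to the alternating sum Σ_i (−1)^i (σ with its i-th vertex removed). For instance
  ∂afgh = fgh − agh + afh − afg,
  ∂acfg = cfg − afg + acg − acf.
This gives a 11×2 integer matrix of rank 2; reducing to Smith normal form yields diagonal entries (1,1).

Computing H_k = (kernel of ∂_k) / (image of ∂_{k+1}):

  H_0: rank C_0 − rank ∂_1 = 8 − 7 = 1, and the invariant factors of ∂_1 are all 1, so H_0 = Z.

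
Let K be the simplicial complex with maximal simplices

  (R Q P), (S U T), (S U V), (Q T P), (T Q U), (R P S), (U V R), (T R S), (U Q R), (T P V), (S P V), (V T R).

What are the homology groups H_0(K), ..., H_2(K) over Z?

Take the total order P < Q < R < S < T < U < V on the vertex set. Then K (dimension 2) consists of the simplices:

  0-simplices (7): P, Q, R, S, T, U, V
  1-simplices (18): PQ, PR, PS, PT, PV, QR, QT, QU, RS, RT, RU, RV, ST, SU, SV, TU, TV, UV
  2-simplices (12): PQR, PQT, PRS, PSV, PTV, QRU, QTU, RST, RTV, RUV, STU, SUV

so the chain groups are C_0 ≅ Z^7, C_1 ≅ Z^18, C_2 ≅ Z^12.

The boundary map ∂_1: C_1 → C_0 maps an edge to its endpoints' difference, ∂[p,q] = q − p. For instance
  ∂QR = R − Q.
The 7×18 boundary matrix has rank 6 and Smith normal form diag(1,1,1,1,1,1).

The boundary map ∂_2: C_2 → C_1 acts by ∂[p,q,r] = [q,r] − [p,r] + [p,q]. For instance
  ∂PSV = SV − PV + PS,
  ∂RTV = TV − RV + RT.
The resulting 18×12 matrix has rank 12, and its Smith normal form has invariant factors (1,1,1,1,1,1,1,1,1,1,1,2).

Reading off H_k = ker ∂_k / im ∂_{k+1}:

  H_0: rank C_0 − rank ∂_1 = 7 − 6 = 1, and the invariant factors of ∂_1 are all 1, so H_0 = Z.
  H_1: rank ker ∂_1 − rank ∂_2 = (18 − 6) − 12 = 0, and ∂_2 has invariant factor 2 > 1, so H_1 = Z_2.
  H_2: rank ker ∂_2 − rank ∂_3 = (12 − 12) − 0 = 0, and there is no ∂_3, so H_2 = 0.

As a check, the Euler characteristic is 7 − 18 + 12 = 1, which agrees with 1 − 0 + 0 = 1.

H_0 ≅ Z,  H_1 ≅ Z_2,  H_2 = 0.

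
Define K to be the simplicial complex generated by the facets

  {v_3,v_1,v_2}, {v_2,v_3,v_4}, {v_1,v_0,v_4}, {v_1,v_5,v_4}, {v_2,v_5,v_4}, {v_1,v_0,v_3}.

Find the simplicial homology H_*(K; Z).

H_0 = Z,  H_1 = Z,  H_2 = 0.

Order the vertices as v_0 < v_1 < v_2 < v_3 < v_4 < v_5. Listing each simplex with vertices in this order, K has dimension 2 with simplices:

  0-simplices (6): [v_0], [v_1], [v_2], [v_3], [v_4], [v_5]
  1-simplices (12): [v_0,v_1], [v_0,v_3], [v_0,v_4], [v_1,v_2], [v_1,v_3], [v_1,v_4], [v_1,v_5], [v_2,v_3], [v_2,v_4], [v_2,v_5], [v_3,v_4], [v_4,v_5]
  2-simplices (6): [v_0,v_1,v_3], [v_0,v_1,v_4], [v_1,v_2,v_3], [v_1,v_4,v_5], [v_2,v_3,v_4], [v_2,v_4,v_5]

so the chain groups are C_0 ≅ Z^6, C_1 ≅ Z^12, C_2 ≅ Z^6.

Boundary ∂_1: C_1 → C_0 is given by ∂[p,q] = [q] − [p].
As a 6×12 matrix over Z this has rank 5, with invariant factors (1,1,1,1,1).

Boundary ∂_2: C_2 → C_1 sends each 2-simplex [p,q,r] to [q,r] − [p,r] + [p,q]. For instance
  ∂[v_1,v_2,v_3] = [v_2,v_3] − [v_1,v_3] + [v_1,v_2],
  ∂[v_2,v_3,v_4] = [v_3,v_4] − [v_2,v_4] + [v_2,v_3].
As a 12×6 matrix over Z this has rank 6, with invariant factors (1,1,1,1,1,1).

Computing H_k = (kernel of ∂_k) / (image of ∂_{k+1}):

  H_0: rank C_0 − rank ∂_1 = 6 − 5 = 1, and the invariant factors of ∂_1 are all 1, so H_0 ≅ Z.
  H_1: rank ker ∂_1 − rank ∂_2 = (12 − 5) − 6 = 1, and the invariant factors of ∂_2 are all 1, so H_1 ≅ Z.
  H_2: rank ker ∂_2 − rank ∂_3 = (6 − 6) − 0 = 0, and there is no ∂_3, so H_2 ≅ 0.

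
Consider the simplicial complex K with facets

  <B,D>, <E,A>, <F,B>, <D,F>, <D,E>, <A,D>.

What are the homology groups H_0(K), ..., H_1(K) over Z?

H_0 ≅ Z,  H_1 ≅ Z^2.

Fix the vertex order A < B < D < E < F and write every simplex with vertices in increasing order. Then dim K = 1 and the simplices of K are:

  0-simplices (5): A, B, D, E, F
  1-simplices (6): AD, AE, BD, BF, DE, DF

Hence C_0 ≅ Z^5, C_1 ≅ Z^6.

∂_1: C_1 → C_0 sends each edge [p,q] (with p < q) to q − p. For instance
  ∂DE = E − D.
As a 5×6 matrix over Z this has rank 4, with invariant factors (1,1,1,1).

Computing H_k = (kernel of ∂_k) / (image of ∂_{k+1}):

  H_0: rank C_0 − rank ∂_1 = 5 − 4 = 1, and the invariant factors of ∂_1 are all 1, so H_0 = Z.
  H_1: rank ker ∂_1 − rank ∂_2 = (6 − 4) − 0 = 2, and there is no ∂_2, so H_1 = Z^2.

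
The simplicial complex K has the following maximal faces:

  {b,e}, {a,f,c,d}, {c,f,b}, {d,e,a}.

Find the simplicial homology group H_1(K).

H_1 ≅ Z.

K has 6 vertices, 11 edges, 6 triangles, 1 3-simplex.
rank ∂_1 = 5, rank ∂_2 = 5 ⇒ b_1 = 11 − 5 − 5 = 1; all invariant factors of ∂_2 are 1 so no torsion. So H_1 ≅ Z.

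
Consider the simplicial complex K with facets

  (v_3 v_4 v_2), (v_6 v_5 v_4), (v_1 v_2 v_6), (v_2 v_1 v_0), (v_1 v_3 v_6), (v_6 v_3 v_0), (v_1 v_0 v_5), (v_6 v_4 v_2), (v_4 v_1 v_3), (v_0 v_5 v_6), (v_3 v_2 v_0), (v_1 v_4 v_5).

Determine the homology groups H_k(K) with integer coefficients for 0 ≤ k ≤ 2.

K has 7 vertices, 18 edges, 12 triangles.
rank ∂_0 = 0, rank ∂_1 = 6 ⇒ b_0 = 7 − 0 − 6 = 1; all invariant factors of ∂_1 are 1 so no torsion. So H_0 = Z.
rank ∂_1 = 6, rank ∂_2 = 12 ⇒ b_1 = 18 − 6 − 12 = 0; ∂_2 has invariant factor(s) [2] giving torsion. So H_1 = Z/2.
rank ∂_2 = 12, rank ∂_3 = 0 ⇒ b_2 = 12 − 12 − 0 = 0. So H_2 = 0.

H_0 = Z,  H_1 = Z/2,  H_2 = 0.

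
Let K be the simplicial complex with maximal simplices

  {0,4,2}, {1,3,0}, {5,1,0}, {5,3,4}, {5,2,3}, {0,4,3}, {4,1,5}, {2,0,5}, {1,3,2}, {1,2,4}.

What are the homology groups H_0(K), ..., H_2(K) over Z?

Take the total order 0 < 1 < 2 < 3 < 4 < 5 on the vertex set. Then K (dimension 2) consists of the simplices:

  0-simplices (6): [0], [1], [2], [3], [4], [5]
  1-simplices (15): [0,1], [0,2], [0,3], [0,4], [0,5], [1,2], [1,3], [1,4], [1,5], [2,3], [2,4], [2,5], [3,4], [3,5], [4,5]
  2-simplices (10): [0,1,3], [0,1,5], [0,2,4], [0,2,5], [0,3,4], [1,2,3], [1,2,4], [1,4,5], [2,3,5], [3,4,5]

so the chain groups are C_0 ≅ Z^6, C_1 ≅ Z^15, C_2 ≅ Z^10.

∂_1: C_1 → C_0 is given by ∂[p,q] = [q] − [p].
The 6×15 boundary matrix has rank 5 and Smith normal form diag(1,1,1,1,1).

The boundary map ∂_2: C_2 → C_1 sends each 2-simplex [p,q,r] to [q,r] − [p,r] + [p,q]. For instance
  ∂[3,4,5] = [4,5] − [3,5] + [3,4],
  ∂[0,3,4] = [3,4] − [0,4] + [0,3].
This gives a 15×10 integer matrix of rank 10; reducing to Smith normal form yields diagonal entries (1,1,1,1,1,1,1,1,1,2).

Now H_k = ker ∂_k / im ∂_{k+1}, so:

  H_0: rank C_0 − rank ∂_1 = 6 − 5 = 1, and the invariant factors of ∂_1 are all 1, so H_0 = Z.
  H_1: rank ker ∂_1 − rank ∂_2 = (15 − 5) − 10 = 0, and ∂_2 has invariant factor 2 > 1, so H_1 = Z_2.
  H_2: rank ker ∂_2 − rank ∂_3 = (10 − 10) − 0 = 0, and there is no ∂_3, so H_2 = 0.

As a check, the Euler characteristic is 6 − 15 + 10 = 1, which agrees with 1 − 0 + 0 = 1.

H_0 ≅ Z,  H_1 ≅ Z_2,  H_2 = 0.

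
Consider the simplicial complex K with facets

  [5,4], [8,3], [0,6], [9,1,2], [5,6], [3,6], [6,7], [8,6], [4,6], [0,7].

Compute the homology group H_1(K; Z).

K has 10 vertices, 12 edges, 1 triangle.
rank ∂_1 = 8, rank ∂_2 = 1 ⇒ b_1 = 12 − 8 − 1 = 3; all invariant factors of ∂_2 are 1 so no torsion. So H_1 ≅ Z^3.

H_1 ≅ Z^3.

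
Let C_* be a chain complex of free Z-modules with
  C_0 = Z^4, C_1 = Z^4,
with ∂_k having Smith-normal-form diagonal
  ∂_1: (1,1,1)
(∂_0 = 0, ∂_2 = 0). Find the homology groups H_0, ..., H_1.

H_0: b_0 = 4 − 0 − 3 = 1; torsion from ∂_1 factors > 1: none. So H_0 = Z.
H_1: b_1 = 4 − 3 − 0 = 1; torsion from ∂_2 factors > 1: none. So H_1 = Z.

H_0 = Z,  H_1 = Z.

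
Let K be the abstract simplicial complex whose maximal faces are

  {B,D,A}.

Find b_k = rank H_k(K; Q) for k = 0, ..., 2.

Fix the vertex order A < B < D and write every simplex with vertices in increasing order. Then dim K = 2 and the simplices of K are:

  0-simplices (3): A, B, D
  1-simplices (3): AB, AD, BD
  2-simplices (1): ABD

Hence C_0 ≅ Z^3, C_1 ≅ Z^3, C_2 ≅ Z^1.

Boundary ∂_1: C_1 → C_0 maps an edge to its endpoints' difference, ∂[p,q] = q − p.
The 3×3 boundary matrix has rank 2 and Smith normal form diag(1,1).

∂_2: C_2 → C_1 maps a triangle to the signed sum of its edges. For instance
  ∂ABD = BD − AD + AB.
As a 3×1 matrix over Z this has rank 1, with invariant factors (1).

Computing H_k = (kernel of ∂_k) / (image of ∂_{k+1}):

  H_0: rank C_0 − rank ∂_1 = 3 − 2 = 1, and the invariant factors of ∂_1 are all 1, so H_0 ≅ Z.
  H_1: rank ker ∂_1 − rank ∂_2 = (3 − 2) − 1 = 0, and the invariant factors of ∂_2 are all 1, so H_1 ≅ 0.
  H_2: rank ker ∂_2 − rank ∂_3 = (1 − 1) − 0 = 0, and there is no ∂_3, so H_2 ≅ 0.

Hence the Betti numbers are b_0 = 1, b_1 = 0, b_2 = 0.

b_0 = 1, b_1 = 0, b_2 = 0.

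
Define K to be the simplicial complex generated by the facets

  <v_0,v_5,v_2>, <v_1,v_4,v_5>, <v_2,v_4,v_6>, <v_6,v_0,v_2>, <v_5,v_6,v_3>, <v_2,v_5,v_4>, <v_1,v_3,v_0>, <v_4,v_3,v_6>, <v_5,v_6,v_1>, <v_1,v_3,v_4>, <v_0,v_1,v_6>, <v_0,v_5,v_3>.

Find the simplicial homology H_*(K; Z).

We work with the vertex ordering v_0 < v_1 < v_2 < v_3 < v_4 < v_5 < v_6. The simplices of K, each written with vertices in increasing order, are:

  0-simplices (7): [v_0], [v_1], [v_2], [v_3], [v_4], [v_5], [v_6]
  1-simplices (18): (18 of them)
  2-simplices (12): (12 of them)

so the chain groups are C_0 ≅ Z^7, C_1 ≅ Z^18, C_2 ≅ Z^12.

Boundary ∂_1: C_1 → C_0 maps an edge to its endpoints' difference, ∂[p,q] = q − p. For instance
  ∂[v_1,v_3] = [v_3] − [v_1].
This gives a 7×18 integer matrix of rank 6; reducing to Smith normal form yields diagonal entries (1,1,1,1,1,1).

Boundary ∂_2: C_2 → C_1 acts by ∂[p,q,r] = [q,r] − [p,r] + [p,q]. For instance
  ∂[v_0,v_1,v_3] = [v_1,v_3] − [v_0,v_3] + [v_0,v_1],
  ∂[v_2,v_4,v_6] = [v_4,v_6] − [v_2,v_6] + [v_2,v_4].
The 18×12 boundary matrix has rank 12 and Smith normal form diag(1,1,1,1,1,1,1,1,1,1,1,2).

Computing H_k = (kernel of ∂_k) / (image of ∂_{k+1}):

  H_0: rank C_0 − rank ∂_1 = 7 − 6 = 1, and the invariant factors of ∂_1 are all 1, so H_0 ≅ Z.
  H_1: rank ker ∂_1 − rank ∂_2 = (18 − 6) − 12 = 0, and ∂_2 has invariant factor 2 > 1, so H_1 ≅ Z/2Z.
  H_2: rank ker ∂_2 − rank ∂_3 = (12 − 12) − 0 = 0, and there is no ∂_3, so H_2 ≅ 0.

(K is a triangulation of the real projective plane RP^2.)

H_0 = Z,  H_1 = Z/2Z,  H_2 = 0.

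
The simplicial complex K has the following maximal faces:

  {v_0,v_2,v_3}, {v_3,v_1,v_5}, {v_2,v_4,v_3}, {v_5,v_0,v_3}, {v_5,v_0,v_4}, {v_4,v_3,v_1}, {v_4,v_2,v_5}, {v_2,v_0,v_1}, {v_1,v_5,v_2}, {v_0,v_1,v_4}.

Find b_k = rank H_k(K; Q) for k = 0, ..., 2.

Take the total order v_0 < v_1 < v_2 < v_3 < v_4 < v_5 on the vertex set. Then K (dimension 2) consists of the simplices:

  0-simplices (6): [v_0], [v_1], [v_2], [v_3], [v_4], [v_5]
  1-simplices (15): (15 of them)
  2-simplices (10): [v_0,v_1,v_2], [v_0,v_1,v_4], [v_0,v_2,v_3], [v_0,v_3,v_5], [v_0,v_4,v_5], [v_1,v_2,v_5], [v_1,v_3,v_4], [v_1,v_3,v_5], [v_2,v_3,v_4], [v_2,v_4,v_5]

giving chain groups C_0 ≅ Z^6, C_1 ≅ Z^15, C_2 ≅ Z^10.

The boundary map ∂_1: C_1 → C_0 maps an edge to its endpoints' difference, ∂[p,q] = q − p. For instance
  ∂[v_2,v_5] = [v_5] − [v_2].
This gives a 6×15 integer matrix of rank 5; reducing to Smith normal form yields diagonal entries (1,1,1,1,1).

∂_2: C_2 → C_1 acts by ∂[p,q,r] = [q,r] − [p,r] + [p,q]. For instance
  ∂[v_0,v_4,v_5] = [v_4,v_5] − [v_0,v_5] + [v_0,v_4],
  ∂[v_1,v_2,v_5] = [v_2,v_5] − [v_1,v_5] + [v_1,v_2].
This gives a 15×10 integer matrix of rank 10; reducing to Smith normal form yields diagonal entries (1,1,1,1,1,1,1,1,1,2).

Reading off H_k = ker ∂_k / im ∂_{k+1}:

  H_0: rank C_0 − rank ∂_1 = 6 − 5 = 1, and the invariant factors of ∂_1 are all 1, so H_0 = Z.
  H_1: rank ker ∂_1 − rank ∂_2 = (15 − 5) − 10 = 0, and ∂_2 has invariant factor 2 > 1, so H_1 = Z_2.
  H_2: rank ker ∂_2 − rank ∂_3 = (10 − 10) − 0 = 0, and there is no ∂_3, so H_2 = 0.

Hence the Betti numbers are b_0 = 1, b_1 = 0, b_2 = 0.

b_0 = 1, b_1 = 0, b_2 = 0.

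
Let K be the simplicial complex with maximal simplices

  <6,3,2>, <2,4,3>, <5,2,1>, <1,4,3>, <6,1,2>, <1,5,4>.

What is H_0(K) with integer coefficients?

H_0 = Z.

Take the total order 1 < 2 < 3 < 4 < 5 < 6 on the vertex set. Then K (dimension 2) consists of the simplices:

  0-simplices (6): [1], [2], [3], [4], [5], [6]
  1-simplices (12): [1,2], [1,3], [1,4], [1,5], [1,6], [2,3], [2,4], [2,5], [2,6], [3,4], [3,6], [4,5]
  2-simplices (6): [1,2,5], [1,2,6], [1,3,4], [1,4,5], [2,3,4], [2,3,6]

so the chain groups are C_0 ≅ Z^6, C_1 ≅ Z^12, C_2 ≅ Z^6.

∂_1: C_1 → C_0 maps an edge to its endpoints' difference, ∂[p,q] = q − p. For instance
  ∂[2,4] = [4] − [2].
The resulting 6×12 matrix has rank 5, and its Smith normal form has invariant factors (1,1,1,1,1).

∂_2: C_2 → C_1 sends each 2-simplex [p,q,r] to [q,r] − [p,r] + [p,q]. For instance
  ∂[1,4,5] = [4,5] − [1,5] + [1,4],
  ∂[2,3,4] = [3,4] − [2,4] + [2,3].
The resulting 12×6 matrix has rank 6, and its Smith normal form has invariant factors (1,1,1,1,1,1).

Now H_k = ker ∂_k / im ∂_{k+1}, so:

  H_0: rank C_0 − rank ∂_1 = 6 − 5 = 1, and the invariant factors of ∂_1 are all 1, so H_0 = Z.

(K is a triangulation of the cylinder S^1 x I.)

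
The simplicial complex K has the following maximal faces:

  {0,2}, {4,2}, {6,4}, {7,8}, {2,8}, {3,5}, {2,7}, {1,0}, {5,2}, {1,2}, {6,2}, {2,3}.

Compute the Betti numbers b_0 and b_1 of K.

Take the total order 0 < 1 < 2 < 3 < 4 < 5 < 6 < 7 < 8 on the vertex set. Then K (dimension 1) consists of the simplices:

  0-simplices (9): [0], [1], [2], [3], [4], [5], [6], [7], [8]
  1-simplices (12): [0,1], [0,2], [1,2], [2,3], [2,4], [2,5], [2,6], [2,7], [2,8], [3,5], [4,6], [7,8]

so the chain groups are C_0 ≅ Z^9, C_1 ≅ Z^12.

Boundary ∂_1: C_1 → C_0 maps an edge to its endpoints' difference, ∂[p,q] = q − p. For instance
  ∂[2,3] = [3] − [2].
The resulting 9×12 matrix has rank 8, and its Smith normal form has invariant factors (1,1,1,1,1,1,1,1).

Computing H_k = (kernel of ∂_k) / (image of ∂_{k+1}):

  H_0: rank C_0 − rank ∂_1 = 9 − 8 = 1, and the invariant factors of ∂_1 are all 1, so H_0 ≅ Z.
  H_1: rank ker ∂_1 − rank ∂_2 = (12 − 8) − 0 = 4, and there is no ∂_2, so H_1 ≅ Z^4.

As a check, the Euler characteristic is 9 − 12 = -3, which agrees with 1 − 4 = -3.

Hence the Betti numbers are b_0 = 1, b_1 = 4.

b_0 = 1, b_1 = 4.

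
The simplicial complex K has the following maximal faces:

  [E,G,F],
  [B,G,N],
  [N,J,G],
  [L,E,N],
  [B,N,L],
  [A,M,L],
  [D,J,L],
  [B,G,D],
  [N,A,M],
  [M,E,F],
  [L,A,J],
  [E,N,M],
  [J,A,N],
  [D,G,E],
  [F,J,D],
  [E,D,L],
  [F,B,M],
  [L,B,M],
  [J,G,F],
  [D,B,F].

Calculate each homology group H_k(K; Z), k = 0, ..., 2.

K has 10 vertices, 30 edges, 20 triangles.
rank ∂_0 = 0, rank ∂_1 = 9 ⇒ b_0 = 10 − 0 − 9 = 1; all invariant factors of ∂_1 are 1 so no torsion. So H_0 ≅ Z.
rank ∂_1 = 9, rank ∂_2 = 20 ⇒ b_1 = 30 − 9 − 20 = 1; ∂_2 has invariant factor(s) [2] giving torsion. So H_1 ≅ Z ⊕ Z/2.
rank ∂_2 = 20, rank ∂_3 = 0 ⇒ b_2 = 20 − 20 − 0 = 0. So H_2 ≅ 0.

H_0 ≅ Z,  H_1 ≅ Z ⊕ Z/2,  H_2 = 0.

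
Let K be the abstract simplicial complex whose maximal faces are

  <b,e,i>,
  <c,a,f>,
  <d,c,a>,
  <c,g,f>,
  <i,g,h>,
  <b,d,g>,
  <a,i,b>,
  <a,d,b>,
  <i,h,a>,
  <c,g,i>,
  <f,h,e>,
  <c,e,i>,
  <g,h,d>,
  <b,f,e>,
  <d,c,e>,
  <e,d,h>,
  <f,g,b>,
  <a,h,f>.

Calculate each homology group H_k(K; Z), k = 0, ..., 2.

H_0 ≅ Z,  H_1 ≅ Z^2,  H_2 ≅ Z.

Take the total order a < b < c < d < e < f < g < h < i on the vertex set. Then K (dimension 2) consists of the simplices:

  0-simplices (9): a, b, c, d, e, f, g, h, i
  1-simplices (27): ab, ac, ad, af, ah, ai, bd, be, bf, bg, bi, cd, ce, cf, cg, ci, de, dg, dh, ef, eh, ei, fg, fh, gh, gi, hi
  2-simplices (18): abd, abi, acd, acf, afh, ahi, bdg, bef, bei, bfg, cde, cei, cfg, cgi, deh, dgh, efh, ghi

Hence C_0 ≅ Z^9, C_1 ≅ Z^27, C_2 ≅ Z^18.

Boundary ∂_1: C_1 → C_0 maps an edge to its endpoints' difference, ∂[p,q] = q − p.
This gives a 9×27 integer matrix of rank 8; reducing to Smith normal form yields diagonal entries (1,1,1,1,1,1,1,1).

The boundary map ∂_2: C_2 → C_1 sends each 2-simplex [p,q,r] to [q,r] − [p,r] + [p,q]. For instance
  ∂bef = ef − bf + be,
  ∂efh = fh − eh + ef.
The 27×18 boundary matrix has rank 17 and Smith normal form diag(1,1,1,1,1,1,1,1,1,1,1,1,1,1,1,1,1).

From H_k ≅ ker(∂_k) / im(∂_{k+1}) we obtain:

  H_0: rank C_0 − rank ∂_1 = 9 − 8 = 1, and the invariant factors of ∂_1 are all 1, so H_0 = Z.
  H_1: rank ker ∂_1 − rank ∂_2 = (27 − 8) − 17 = 2, and the invariant factors of ∂_2 are all 1, so H_1 = Z^2.
  H_2: rank ker ∂_2 − rank ∂_3 = (18 − 17) − 0 = 1, and there is no ∂_3, so H_2 = Z.

As a check, the Euler characteristic is 9 − 27 + 18 = 0, which agrees with 1 − 2 + 1 = 0.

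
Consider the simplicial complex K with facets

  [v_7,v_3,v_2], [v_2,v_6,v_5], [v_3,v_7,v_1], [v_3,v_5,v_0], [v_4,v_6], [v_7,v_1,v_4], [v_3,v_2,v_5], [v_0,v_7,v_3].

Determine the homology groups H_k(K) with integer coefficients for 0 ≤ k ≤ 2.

K has 8 vertices, 15 edges, 7 triangles.
rank ∂_0 = 0, rank ∂_1 = 7 ⇒ b_0 = 8 − 0 − 7 = 1; all invariant factors of ∂_1 are 1 so no torsion. So H_0 ≅ Z.
rank ∂_1 = 7, rank ∂_2 = 7 ⇒ b_1 = 15 − 7 − 7 = 1; all invariant factors of ∂_2 are 1 so no torsion. So H_1 ≅ Z.
rank ∂_2 = 7, rank ∂_3 = 0 ⇒ b_2 = 7 − 7 − 0 = 0. So H_2 ≅ 0.

H_0 = Z,  H_1 = Z,  H_2 = 0.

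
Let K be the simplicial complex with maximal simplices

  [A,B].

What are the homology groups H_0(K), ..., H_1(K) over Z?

We work with the vertex ordering A < B. The simplices of K, each written with vertices in increasing order, are:

  0-simplices (2): A, B
  1-simplices (1): AB

Hence C_0 ≅ Z^2, C_1 ≅ Z^1.

Boundary ∂_1: C_1 → C_0 sends each edge [p,q] (with p < q) to q − p. For instance
  ∂AB = B − A.
This gives a 2×1 integer matrix of rank 1; reducing to Smith normal form yields diagonal entries (1).

Computing H_k = (kernel of ∂_k) / (image of ∂_{k+1}):

  H_0: rank C_0 − rank ∂_1 = 2 − 1 = 1, and the invariant factors of ∂_1 are all 1, so H_0 ≅ Z.
  H_1: rank ker ∂_1 − rank ∂_2 = (1 − 1) − 0 = 0, and there is no ∂_2, so H_1 ≅ 0.

H_0 = Z,  H_1 = 0.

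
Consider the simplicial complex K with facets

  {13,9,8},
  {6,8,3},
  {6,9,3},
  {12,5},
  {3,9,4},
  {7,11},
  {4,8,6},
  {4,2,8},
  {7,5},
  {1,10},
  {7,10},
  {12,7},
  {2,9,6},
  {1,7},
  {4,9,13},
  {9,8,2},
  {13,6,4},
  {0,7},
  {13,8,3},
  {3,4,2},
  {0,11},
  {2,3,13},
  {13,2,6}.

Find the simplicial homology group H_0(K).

H_0 ≅ Z^2.

K has 14 vertices, 30 edges, 14 triangles.
rank ∂_0 = 0, rank ∂_1 = 12 ⇒ b_0 = 14 − 0 − 12 = 2; all invariant factors of ∂_1 are 1 so no torsion. So H_0 ≅ Z^2.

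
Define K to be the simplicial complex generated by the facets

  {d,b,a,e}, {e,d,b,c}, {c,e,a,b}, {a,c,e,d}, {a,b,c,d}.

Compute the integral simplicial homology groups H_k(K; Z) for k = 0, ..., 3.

H_0 ≅ Z,  H_1 = 0,  H_2 = 0,  H_3 ≅ Z.

Take the total order a < b < c < d < e on the vertex set. Then K (dimension 3) consists of the simplices:

  0-simplices (5): a, b, c, d, e
  1-simplices (10): ab, ac, ad, ae, bc, bd, be, cd, ce, de
  2-simplices (10): abc, abd, abe, acd, ace, ade, bcd, bce, bde, cde
  3-simplices (5): abcd, abce, abde, acde, bcde

Hence C_0 ≅ Z^5, C_1 ≅ Z^10, C_2 ≅ Z^10, C_3 ≅ Z^5.

The boundary map ∂_1: C_1 → C_0 maps an edge to its endpoints' difference, ∂[p,q] = q − p. For instance
  ∂ad = d − a.
As a 5×10 matrix over Z this has rank 4, with invariant factors (1,1,1,1).

The boundary map ∂_2: C_2 → C_1 sends each 2-simplex [p,q,r] to [q,r] − [p,r] + [p,q]. For instance
  ∂abd = bd − ad + ab,
  ∂ace = ce − ae + ac.
The resulting 10×10 matrix has rank 6, and its Smith normal form has invariant factors (1,1,1,1,1,1).

Boundary ∂_3: C_3 → C_2 sends each 3-simplex σ to the alternating sum Σ_i (−1)^i (σ with its i-th vertex removed). For instance
  ∂abde = bde − ade + abe − abd,
  ∂bcde = cde − bde + bce − bcd.
The resulting 10×5 matrix has rank 4, and its Smith normal form has invariant factors (1,1,1,1).

Computing H_k = (kernel of ∂_k) / (image of ∂_{k+1}):

  H_0: rank C_0 − rank ∂_1 = 5 − 4 = 1, and the invariant factors of ∂_1 are all 1, so H_0 = Z.
  H_1: rank ker ∂_1 − rank ∂_2 = (10 − 4) − 6 = 0, and the invariant factors of ∂_2 are all 1, so H_1 = 0.
  H_2: rank ker ∂_2 − rank ∂_3 = (10 − 6) − 4 = 0, and the invariant factors of ∂_3 are all 1, so H_2 = 0.
  H_3: rank ker ∂_3 − rank ∂_4 = (5 − 4) − 0 = 1, and there is no ∂_4, so H_3 = Z.

(K is a triangulation of the 3-sphere S^3.)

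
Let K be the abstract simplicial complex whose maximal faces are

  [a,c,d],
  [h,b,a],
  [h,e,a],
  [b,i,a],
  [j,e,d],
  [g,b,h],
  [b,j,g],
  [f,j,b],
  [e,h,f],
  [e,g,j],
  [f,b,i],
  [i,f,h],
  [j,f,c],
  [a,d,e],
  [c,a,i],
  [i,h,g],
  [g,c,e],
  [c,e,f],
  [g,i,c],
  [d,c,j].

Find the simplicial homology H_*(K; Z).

H_0 = Z,  H_1 = Z ⊕ Z/2Z,  H_2 = 0.

K has 10 vertices, 30 edges, 20 triangles.
rank ∂_0 = 0, rank ∂_1 = 9 ⇒ b_0 = 10 − 0 − 9 = 1; all invariant factors of ∂_1 are 1 so no torsion. So H_0 ≅ Z.
rank ∂_1 = 9, rank ∂_2 = 20 ⇒ b_1 = 30 − 9 − 20 = 1; ∂_2 has invariant factor(s) [2] giving torsion. So H_1 ≅ Z ⊕ Z/2Z.
rank ∂_2 = 20, rank ∂_3 = 0 ⇒ b_2 = 20 − 20 − 0 = 0. So H_2 ≅ 0.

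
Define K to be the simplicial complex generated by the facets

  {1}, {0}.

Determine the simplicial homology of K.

H_0 = Z^2.

We work with the vertex ordering 0 < 1. The simplices of K, each written with vertices in increasing order, are:

  0-simplices (2): [0], [1]

Hence C_0 ≅ Z^2.

Reading off H_k = ker ∂_k / im ∂_{k+1}:

  H_0: rank C_0 − rank ∂_1 = 2 − 0 = 2, and there is no ∂_1, so H_0 = Z^2.

(K is a triangulation of a set of 2 points.)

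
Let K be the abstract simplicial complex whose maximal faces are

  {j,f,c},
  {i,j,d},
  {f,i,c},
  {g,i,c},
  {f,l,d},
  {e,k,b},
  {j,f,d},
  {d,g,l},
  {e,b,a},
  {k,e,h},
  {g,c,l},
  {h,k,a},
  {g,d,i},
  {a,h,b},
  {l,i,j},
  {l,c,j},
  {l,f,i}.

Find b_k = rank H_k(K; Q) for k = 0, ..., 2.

b_0 = 2, b_1 = 1, b_2 = 0.

Fix the vertex order a < b < c < d < e < f < g < h < i < j < k < l and write every simplex with vertices in increasing order. Then dim K = 2 and the simplices of K are:

  0-simplices (12): a, b, c, d, e, f, g, h, i, j, k, l
  1-simplices (28): ab, ae, ah, ak, be, bh, bk, cf, cg, ci, cj, cl, df, dg, di, dj, dl, eh, ek, fi, fj, fl, gi, gl, hk, ij, il, jl
  2-simplices (17): abe, abh, ahk, bek, cfi, cfj, cgi, cgl, cjl, dfj, dfl, dgi, dgl, dij, ehk, fil, ijl

so the chain groups are C_0 ≅ Z^12, C_1 ≅ Z^28, C_2 ≅ Z^17.

Boundary ∂_1: C_1 → C_0 is given by ∂[p,q] = [q] − [p].
The 12×28 boundary matrix has rank 10 and Smith normal form diag(1,1,1,1,1,1,1,1,1,1).

Boundary ∂_2: C_2 → C_1 maps a triangle to the signed sum of its edges. For instance
  ∂dgl = gl − dl + dg,
  ∂abe = be − ae + ab.
The resulting 28×17 matrix has rank 17, and its Smith normal form has invariant factors (1,1,1,1,1,1,1,1,1,1,1,1,1,1,1,1,2).

Now H_k = ker ∂_k / im ∂_{k+1}, so:

  H_0: rank C_0 − rank ∂_1 = 12 − 10 = 2, and the invariant factors of ∂_1 are all 1, so H_0 ≅ Z^2.
  H_1: rank ker ∂_1 − rank ∂_2 = (28 − 10) − 17 = 1, and ∂_2 has invariant factor 2 > 1, so H_1 ≅ Z ⊕ Z/2Z.
  H_2: rank ker ∂_2 − rank ∂_3 = (17 − 17) − 0 = 0, and there is no ∂_3, so H_2 ≅ 0.

Hence the Betti numbers are b_0 = 2, b_1 = 1, b_2 = 0.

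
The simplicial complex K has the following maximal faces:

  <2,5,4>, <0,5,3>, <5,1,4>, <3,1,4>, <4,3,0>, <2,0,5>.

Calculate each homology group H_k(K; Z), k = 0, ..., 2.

We work with the vertex ordering 0 < 1 < 2 < 3 < 4 < 5. The simplices of K, each written with vertices in increasing order, are:

  0-simplices (6): [0], [1], [2], [3], [4], [5]
  1-simplices (12): [0,2], [0,3], [0,4], [0,5], [1,3], [1,4], [1,5], [2,4], [2,5], [3,4], [3,5], [4,5]
  2-simplices (6): [0,2,5], [0,3,4], [0,3,5], [1,3,4], [1,4,5], [2,4,5]

Hence C_0 ≅ Z^6, C_1 ≅ Z^12, C_2 ≅ Z^6.

The boundary map ∂_1: C_1 → C_0 maps an edge to its endpoints' difference, ∂[p,q] = q − p.
This gives a 6×12 integer matrix of rank 5; reducing to Smith normal form yields diagonal entries (1,1,1,1,1).

∂_2: C_2 → C_1 maps a triangle to the signed sum of its edges. For instance
  ∂[1,3,4] = [3,4] − [1,4] + [1,3],
  ∂[0,2,5] = [2,5] − [0,5] + [0,2].
The resulting 12×6 matrix has rank 6, and its Smith normal form has invariant factors (1,1,1,1,1,1).

Now H_k = ker ∂_k / im ∂_{k+1}, so:

  H_0: rank C_0 − rank ∂_1 = 6 − 5 = 1, and the invariant factors of ∂_1 are all 1, so H_0 = Z.
  H_1: rank ker ∂_1 − rank ∂_2 = (12 − 5) − 6 = 1, and the invariant factors of ∂_2 are all 1, so H_1 = Z.
  H_2: rank ker ∂_2 − rank ∂_3 = (6 − 6) − 0 = 0, and there is no ∂_3, so H_2 = 0.

H_0 = Z,  H_1 = Z,  H_2 = 0.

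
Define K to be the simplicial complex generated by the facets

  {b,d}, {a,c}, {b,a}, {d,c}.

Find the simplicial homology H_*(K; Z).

K has 4 vertices, 4 edges.
rank ∂_0 = 0, rank ∂_1 = 3 ⇒ b_0 = 4 − 0 − 3 = 1; all invariant factors of ∂_1 are 1 so no torsion. So H_0 = Z.
rank ∂_1 = 3, rank ∂_2 = 0 ⇒ b_1 = 4 − 3 − 0 = 1. So H_1 = Z.

H_0 = Z,  H_1 = Z.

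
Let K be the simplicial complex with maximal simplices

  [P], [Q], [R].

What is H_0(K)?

H_0 ≅ Z^3.

Order the vertices as P < Q < R. Listing each simplex with vertices in this order, K has dimension 0 with simplices:

  0-simplices (3): P, Q, R

Hence C_0 ≅ Z^3.

Reading off H_k = ker ∂_k / im ∂_{k+1}:

  H_0: rank C_0 − rank ∂_1 = 3 − 0 = 3, and there is no ∂_1, so H_0 ≅ Z^3.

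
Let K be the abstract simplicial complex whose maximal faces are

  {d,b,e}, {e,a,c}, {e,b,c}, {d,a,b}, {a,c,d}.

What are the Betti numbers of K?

K has 5 vertices, 10 edges, 5 triangles.
rank ∂_0 = 0, rank ∂_1 = 4 ⇒ b_0 = 5 − 0 − 4 = 1; all invariant factors of ∂_1 are 1 so no torsion. So H_0 = Z.
rank ∂_1 = 4, rank ∂_2 = 5 ⇒ b_1 = 10 − 4 − 5 = 1; all invariant factors of ∂_2 are 1 so no torsion. So H_1 = Z.
rank ∂_2 = 5, rank ∂_3 = 0 ⇒ b_2 = 5 − 5 − 0 = 0. So H_2 = 0.

b_0 = 1, b_1 = 1, b_2 = 0.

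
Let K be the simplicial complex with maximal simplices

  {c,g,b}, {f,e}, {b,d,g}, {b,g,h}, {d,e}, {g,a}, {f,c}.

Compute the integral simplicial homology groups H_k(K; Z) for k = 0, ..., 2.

H_0 ≅ Z,  H_1 ≅ Z,  H_2 = 0.

K has 8 vertices, 11 edges, 3 triangles.
rank ∂_0 = 0, rank ∂_1 = 7 ⇒ b_0 = 8 − 0 − 7 = 1; all invariant factors of ∂_1 are 1 so no torsion. So H_0 ≅ Z.
rank ∂_1 = 7, rank ∂_2 = 3 ⇒ b_1 = 11 − 7 − 3 = 1; all invariant factors of ∂_2 are 1 so no torsion. So H_1 ≅ Z.
rank ∂_2 = 3, rank ∂_3 = 0 ⇒ b_2 = 3 − 3 − 0 = 0. So H_2 ≅ 0.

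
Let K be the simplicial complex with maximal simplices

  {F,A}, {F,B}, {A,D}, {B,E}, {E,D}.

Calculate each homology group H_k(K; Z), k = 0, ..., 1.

H_0 = Z,  H_1 = Z.

Take the total order A < B < D < E < F on the vertex set. Then K (dimension 1) consists of the simplices:

  0-simplices (5): A, B, D, E, F
  1-simplices (5): AD, AF, BE, BF, DE

giving chain groups C_0 ≅ Z^5, C_1 ≅ Z^5.

The boundary map ∂_1: C_1 → C_0 maps an edge to its endpoints' difference, ∂[p,q] = q − p.
The resulting 5×5 matrix has rank 4, and its Smith normal form has invariant factors (1,1,1,1).

Computing H_k = (kernel of ∂_k) / (image of ∂_{k+1}):

  H_0: rank C_0 − rank ∂_1 = 5 − 4 = 1, and the invariant factors of ∂_1 are all 1, so H_0 ≅ Z.
  H_1: rank ker ∂_1 − rank ∂_2 = (5 − 4) − 0 = 1, and there is no ∂_2, so H_1 ≅ Z.

As a check, the Euler characteristic is 5 − 5 = 0, which agrees with 1 − 1 = 0.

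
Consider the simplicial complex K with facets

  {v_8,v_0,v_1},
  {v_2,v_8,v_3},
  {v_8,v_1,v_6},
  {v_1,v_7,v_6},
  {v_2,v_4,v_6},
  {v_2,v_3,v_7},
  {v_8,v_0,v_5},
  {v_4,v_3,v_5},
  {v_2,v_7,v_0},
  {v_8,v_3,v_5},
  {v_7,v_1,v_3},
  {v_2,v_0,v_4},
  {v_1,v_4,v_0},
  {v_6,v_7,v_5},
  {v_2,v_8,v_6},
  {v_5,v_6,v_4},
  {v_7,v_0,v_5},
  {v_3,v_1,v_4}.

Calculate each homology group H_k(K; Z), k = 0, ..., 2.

Order the vertices as v_0 < v_1 < v_2 < v_3 < v_4 < v_5 < v_6 < v_7 < v_8. Listing each simplex with vertices in this order, K has dimension 2 with simplices:

  0-simplices (9): [v_0], [v_1], [v_2], [v_3], [v_4], [v_5], [v_6], [v_7], [v_8]
  1-simplices (27): (27 of them)
  2-simplices (18): (18 of them)

Hence C_0 ≅ Z^9, C_1 ≅ Z^27, C_2 ≅ Z^18.

The boundary map ∂_1: C_1 → C_0 sends each edge [p,q] (with p < q) to q − p. For instance
  ∂[v_6,v_7] = [v_7] − [v_6].
This gives a 9×27 integer matrix of rank 8; reducing to Smith normal form yields diagonal entries (1,1,1,1,1,1,1,1).

∂_2: C_2 → C_1 maps a triangle to the signed sum of its edges. For instance
  ∂[v_0,v_2,v_7] = [v_2,v_7] − [v_0,v_7] + [v_0,v_2],
  ∂[v_2,v_4,v_6] = [v_4,v_6] − [v_2,v_6] + [v_2,v_4].
The resulting 27×18 matrix has rank 17, and its Smith normal form has invariant factors (1,1,1,1,1,1,1,1,1,1,1,1,1,1,1,1,1).

Computing H_k = (kernel of ∂_k) / (image of ∂_{k+1}):

  H_0: rank C_0 − rank ∂_1 = 9 − 8 = 1, and the invariant factors of ∂_1 are all 1, so H_0 = Z.
  H_1: rank ker ∂_1 − rank ∂_2 = (27 − 8) − 17 = 2, and the invariant factors of ∂_2 are all 1, so H_1 = Z^2.
  H_2: rank ker ∂_2 − rank ∂_3 = (18 − 17) − 0 = 1, and there is no ∂_3, so H_2 = Z.

H_0 ≅ Z,  H_1 ≅ Z^2,  H_2 ≅ Z.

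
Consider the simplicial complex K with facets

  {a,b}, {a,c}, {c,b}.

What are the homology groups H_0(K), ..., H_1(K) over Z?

H_0 = Z,  H_1 = Z.

We work with the vertex ordering a < b < c. The simplices of K, each written with vertices in increasing order, are:

  0-simplices (3): a, b, c
  1-simplices (3): ab, ac, bc

so the chain groups are C_0 ≅ Z^3, C_1 ≅ Z^3.

The boundary map ∂_1: C_1 → C_0 sends each edge [p,q] (with p < q) to q − p. For instance
  ∂bc = c − b.
The 3×3 boundary matrix has rank 2 and Smith normal form diag(1,1).

Reading off H_k = ker ∂_k / im ∂_{k+1}:

  H_0: rank C_0 − rank ∂_1 = 3 − 2 = 1, and the invariant factors of ∂_1 are all 1, so H_0 = Z.
  H_1: rank ker ∂_1 − rank ∂_2 = (3 − 2) − 0 = 1, and there is no ∂_2, so H_1 = Z.

As a check, the Euler characteristic is 3 − 3 = 0, which agrees with 1 − 1 = 0.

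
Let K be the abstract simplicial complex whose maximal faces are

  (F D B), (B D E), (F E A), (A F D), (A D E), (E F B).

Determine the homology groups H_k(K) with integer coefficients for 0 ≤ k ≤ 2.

Order the vertices as A < B < D < E < F. Listing each simplex with vertices in this order, K has dimension 2 with simplices:

  0-simplices (5): A, B, D, E, F
  1-simplices (9): AD, AE, AF, BD, BE, BF, DE, DF, EF
  2-simplices (6): ADE, ADF, AEF, BDE, BDF, BEF

giving chain groups C_0 ≅ Z^5, C_1 ≅ Z^9, C_2 ≅ Z^6.

Boundary ∂_1: C_1 → C_0 is given by ∂[p,q] = [q] − [p].
The resulting 5×9 matrix has rank 4, and its Smith normal form has invariant factors (1,1,1,1).

The boundary map ∂_2: C_2 → C_1 acts by ∂[p,q,r] = [q,r] − [p,r] + [p,q]. For instance
  ∂ADE = DE − AE + AD,
  ∂BDF = DF − BF + BD.
The resulting 9×6 matrix has rank 5, and its Smith normal form has invariant factors (1,1,1,1,1).

Now H_k = ker ∂_k / im ∂_{k+1}, so:

  H_0: rank C_0 − rank ∂_1 = 5 − 4 = 1, and the invariant factors of ∂_1 are all 1, so H_0 = Z.
  H_1: rank ker ∂_1 − rank ∂_2 = (9 − 4) − 5 = 0, and the invariant factors of ∂_2 are all 1, so H_1 = 0.
  H_2: rank ker ∂_2 − rank ∂_3 = (6 − 5) − 0 = 1, and there is no ∂_3, so H_2 = Z.

As a check, the Euler characteristic is 5 − 9 + 6 = 2, which agrees with 1 − 0 + 1 = 2.

H_0 = Z,  H_1 = 0,  H_2 = Z.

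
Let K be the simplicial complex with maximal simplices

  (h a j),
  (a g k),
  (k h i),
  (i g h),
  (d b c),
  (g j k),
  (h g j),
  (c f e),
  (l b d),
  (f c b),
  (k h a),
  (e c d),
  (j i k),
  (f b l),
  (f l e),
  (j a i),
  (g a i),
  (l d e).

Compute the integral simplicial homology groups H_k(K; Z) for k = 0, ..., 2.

Fix the vertex order a < b < c < d < e < f < g < h < i < j < k < l and write every simplex with vertices in increasing order. Then dim K = 2 and the simplices of K are:

  0-simplices (12): a, b, c, d, e, f, g, h, i, j, k, l
  1-simplices (27): ag, ah, ai, aj, ak, bc, bd, bf, bl, cd, ce, cf, de, dl, ef, el, fl, gh, gi, gj, gk, hi, hj, hk, ij, ik, jk
  2-simplices (18): agi, agk, ahj, ahk, aij, bcd, bcf, bdl, bfl, cde, cef, del, efl, ghi, ghj, gjk, hik, ijk

Hence C_0 ≅ Z^12, C_1 ≅ Z^27, C_2 ≅ Z^18.

Boundary ∂_1: C_1 → C_0 is given by ∂[p,q] = [q] − [p]. For instance
  ∂ag = g − a.
This gives a 12×27 integer matrix of rank 10; reducing to Smith normal form yields diagonal entries (1,1,1,1,1,1,1,1,1,1).

∂_2: C_2 → C_1 maps a triangle to the signed sum of its edges. For instance
  ∂del = el − dl + de,
  ∂bdl = dl − bl + bd.
This gives a 27×18 integer matrix of rank 17; reducing to Smith normal form yields diagonal entries (1,1,1,1,1,1,1,1,1,1,1,1,1,1,1,1,2).

Reading off H_k = ker ∂_k / im ∂_{k+1}:

  H_0: rank C_0 − rank ∂_1 = 12 − 10 = 2, and the invariant factors of ∂_1 are all 1, so H_0 ≅ Z^2.
  H_1: rank ker ∂_1 − rank ∂_2 = (27 − 10) − 17 = 0, and ∂_2 has invariant factor 2 > 1, so H_1 ≅ Z_2.
  H_2: rank ker ∂_2 − rank ∂_3 = (18 − 17) − 0 = 1, and there is no ∂_3, so H_2 ≅ Z.

As a check, the Euler characteristic is 12 − 27 + 18 = 3, which agrees with 2 − 0 + 1 = 3.

H_0 ≅ Z^2,  H_1 ≅ Z_2,  H_2 ≅ Z.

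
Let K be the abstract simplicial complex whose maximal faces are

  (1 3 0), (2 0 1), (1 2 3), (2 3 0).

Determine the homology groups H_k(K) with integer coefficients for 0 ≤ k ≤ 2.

K has 4 vertices, 6 edges, 4 triangles.
rank ∂_0 = 0, rank ∂_1 = 3 ⇒ b_0 = 4 − 0 − 3 = 1; all invariant factors of ∂_1 are 1 so no torsion. So H_0 = Z.
rank ∂_1 = 3, rank ∂_2 = 3 ⇒ b_1 = 6 − 3 − 3 = 0; all invariant factors of ∂_2 are 1 so no torsion. So H_1 = 0.
rank ∂_2 = 3, rank ∂_3 = 0 ⇒ b_2 = 4 − 3 − 0 = 1. So H_2 = Z.

H_0 = Z,  H_1 = 0,  H_2 = Z.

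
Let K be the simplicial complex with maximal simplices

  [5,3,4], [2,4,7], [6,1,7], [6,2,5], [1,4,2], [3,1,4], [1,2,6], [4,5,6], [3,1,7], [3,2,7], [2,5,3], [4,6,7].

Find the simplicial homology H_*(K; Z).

H_0 = Z,  H_1 = Z_2,  H_2 = 0.

Order the vertices as 1 < 2 < 3 < 4 < 5 < 6 < 7. Listing each simplex with vertices in this order, K has dimension 2 with simplices:

  0-simplices (7): [1], [2], [3], [4], [5], [6], [7]
  1-simplices (18): [1,2], [1,3], [1,4], [1,6], [1,7], [2,3], [2,4], [2,5], [2,6], [2,7], [3,4], [3,5], [3,7], [4,5], [4,6], [4,7], [5,6], [6,7]
  2-simplices (12): [1,2,4], [1,2,6], [1,3,4], [1,3,7], [1,6,7], [2,3,5], [2,3,7], [2,4,7], [2,5,6], [3,4,5], [4,5,6], [4,6,7]

Hence C_0 ≅ Z^7, C_1 ≅ Z^18, C_2 ≅ Z^12.

The boundary map ∂_1: C_1 → C_0 sends each edge [p,q] (with p < q) to q − p.
As a 7×18 matrix over Z this has rank 6, with invariant factors (1,1,1,1,1,1).

∂_2: C_2 → C_1 acts by ∂[p,q,r] = [q,r] − [p,r] + [p,q]. For instance
  ∂[2,4,7] = [4,7] − [2,7] + [2,4],
  ∂[1,3,7] = [3,7] − [1,7] + [1,3].
The 18×12 boundary matrix has rank 12 and Smith normal form diag(1,1,1,1,1,1,1,1,1,1,1,2).

Now H_k = ker ∂_k / im ∂_{k+1}, so:

  H_0: rank C_0 − rank ∂_1 = 7 − 6 = 1, and the invariant factors of ∂_1 are all 1, so H_0 ≅ Z.
  H_1: rank ker ∂_1 − rank ∂_2 = (18 − 6) − 12 = 0, and ∂_2 has invariant factor 2 > 1, so H_1 ≅ Z_2.
  H_2: rank ker ∂_2 − rank ∂_3 = (12 − 12) − 0 = 0, and there is no ∂_3, so H_2 ≅ 0.

As a check, the Euler characteristic is 7 − 18 + 12 = 1, which agrees with 1 − 0 + 0 = 1.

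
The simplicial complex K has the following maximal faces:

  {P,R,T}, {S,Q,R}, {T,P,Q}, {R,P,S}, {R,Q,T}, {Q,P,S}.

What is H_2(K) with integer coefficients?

H_2 ≅ Z.

Order the vertices as P < Q < R < S < T. Listing each simplex with vertices in this order, K has dimension 2 with simplices:

  0-simplices (5): P, Q, R, S, T
  1-simplices (9): PQ, PR, PS, PT, QR, QS, QT, RS, RT
  2-simplices (6): PQS, PQT, PRS, PRT, QRS, QRT

giving chain groups C_0 ≅ Z^5, C_1 ≅ Z^9, C_2 ≅ Z^6.

Boundary ∂_1: C_1 → C_0 is given by ∂[p,q] = [q] − [p].
The 5×9 boundary matrix has rank 4 and Smith normal form diag(1,1,1,1).

The boundary map ∂_2: C_2 → C_1 sends each 2-simplex [p,q,r] to [q,r] − [p,r] + [p,q]. For instance
  ∂PQT = QT − PT + PQ,
  ∂QRS = RS − QS + QR.
The resulting 9×6 matrix has rank 5, and its Smith normal form has invariant factors (1,1,1,1,1).

From H_k ≅ ker(∂_k) / im(∂_{k+1}) we obtain:

  H_2: rank ker ∂_2 − rank ∂_3 = (6 − 5) − 0 = 1, and there is no ∂_3, so H_2 ≅ Z.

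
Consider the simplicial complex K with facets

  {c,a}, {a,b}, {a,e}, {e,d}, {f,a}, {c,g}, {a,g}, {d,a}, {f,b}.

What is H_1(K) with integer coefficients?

Take the total order a < b < c < d < e < f < g on the vertex set. Then K (dimension 1) consists of the simplices:

  0-simplices (7): a, b, c, d, e, f, g
  1-simplices (9): ab, ac, ad, ae, af, ag, bf, cg, de

giving chain groups C_0 ≅ Z^7, C_1 ≅ Z^9.

∂_1: C_1 → C_0 is given by ∂[p,q] = [q] − [p]. For instance
  ∂ab = b − a.
The 7×9 boundary matrix has rank 6 and Smith normal form diag(1,1,1,1,1,1).

Computing H_k = (kernel of ∂_k) / (image of ∂_{k+1}):

  H_1: rank ker ∂_1 − rank ∂_2 = (9 − 6) − 0 = 3, and there is no ∂_2, so H_1 = Z^3.

H_1 = Z^3.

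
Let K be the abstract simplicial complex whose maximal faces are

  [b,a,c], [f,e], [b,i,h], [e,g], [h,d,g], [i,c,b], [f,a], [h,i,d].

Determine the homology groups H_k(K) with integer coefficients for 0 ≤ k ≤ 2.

H_0 = Z,  H_1 = Z,  H_2 = 0.

Order the vertices as a < b < c < d < e < f < g < h < i. Listing each simplex with vertices in this order, K has dimension 2 with simplices:

  0-simplices (9): a, b, c, d, e, f, g, h, i
  1-simplices (14): ab, ac, af, bc, bh, bi, ci, dg, dh, di, ef, eg, gh, hi
  2-simplices (5): abc, bci, bhi, dgh, dhi

so the chain groups are C_0 ≅ Z^9, C_1 ≅ Z^14, C_2 ≅ Z^5.

∂_1: C_1 → C_0 sends each edge [p,q] (with p < q) to q − p. For instance
  ∂dg = g − d.
This gives a 9×14 integer matrix of rank 8; reducing to Smith normal form yields diagonal entries (1,1,1,1,1,1,1,1).

The boundary map ∂_2: C_2 → C_1 maps a triangle to the signed sum of its edges. For instance
  ∂bci = ci − bi + bc,
  ∂bhi = hi − bi + bh.
This gives a 14×5 integer matrix of rank 5; reducing to Smith normal form yields diagonal entries (1,1,1,1,1).

From H_k ≅ ker(∂_k) / im(∂_{k+1}) we obtain:

  H_0: rank C_0 − rank ∂_1 = 9 − 8 = 1, and the invariant factors of ∂_1 are all 1, so H_0 = Z.
  H_1: rank ker ∂_1 − rank ∂_2 = (14 − 8) − 5 = 1, and the invariant factors of ∂_2 are all 1, so H_1 = Z.
  H_2: rank ker ∂_2 − rank ∂_3 = (5 − 5) − 0 = 0, and there is no ∂_3, so H_2 = 0.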